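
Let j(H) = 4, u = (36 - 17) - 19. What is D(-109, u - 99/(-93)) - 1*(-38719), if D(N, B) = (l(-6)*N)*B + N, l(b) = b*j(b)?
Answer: 1283238/31 ≈ 41395.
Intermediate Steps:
u = 0 (u = 19 - 19 = 0)
l(b) = 4*b (l(b) = b*4 = 4*b)
D(N, B) = N - 24*B*N (D(N, B) = ((4*(-6))*N)*B + N = (-24*N)*B + N = -24*B*N + N = N - 24*B*N)
D(-109, u - 99/(-93)) - 1*(-38719) = -109*(1 - 24*(0 - 99/(-93))) - 1*(-38719) = -109*(1 - 24*(0 - 99*(-1)/93)) + 38719 = -109*(1 - 24*(0 - 1*(-33/31))) + 38719 = -109*(1 - 24*(0 + 33/31)) + 38719 = -109*(1 - 24*33/31) + 38719 = -109*(1 - 792/31) + 38719 = -109*(-761/31) + 38719 = 82949/31 + 38719 = 1283238/31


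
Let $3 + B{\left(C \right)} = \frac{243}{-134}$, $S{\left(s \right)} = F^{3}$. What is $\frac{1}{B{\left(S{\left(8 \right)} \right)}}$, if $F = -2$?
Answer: $- \frac{134}{645} \approx -0.20775$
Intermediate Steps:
$S{\left(s \right)} = -8$ ($S{\left(s \right)} = \left(-2\right)^{3} = -8$)
$B{\left(C \right)} = - \frac{645}{134}$ ($B{\left(C \right)} = -3 + \frac{243}{-134} = -3 + 243 \left(- \frac{1}{134}\right) = -3 - \frac{243}{134} = - \frac{645}{134}$)
$\frac{1}{B{\left(S{\left(8 \right)} \right)}} = \frac{1}{- \frac{645}{134}} = - \frac{134}{645}$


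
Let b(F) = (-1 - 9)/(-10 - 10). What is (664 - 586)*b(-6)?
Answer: 39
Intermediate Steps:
b(F) = ½ (b(F) = -10/(-20) = -10*(-1/20) = ½)
(664 - 586)*b(-6) = (664 - 586)*(½) = 78*(½) = 39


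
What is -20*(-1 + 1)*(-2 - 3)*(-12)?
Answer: 0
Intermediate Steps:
-20*(-1 + 1)*(-2 - 3)*(-12) = -0*(-5)*(-12) = -20*0*(-12) = 0*(-12) = 0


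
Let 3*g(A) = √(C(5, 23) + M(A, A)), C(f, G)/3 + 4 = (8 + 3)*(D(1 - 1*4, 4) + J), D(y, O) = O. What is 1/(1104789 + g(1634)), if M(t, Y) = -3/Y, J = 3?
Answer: 5415675678/5983178916502661 - √584715462/5983178916502661 ≈ 9.0515e-7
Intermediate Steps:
C(f, G) = 219 (C(f, G) = -12 + 3*((8 + 3)*(4 + 3)) = -12 + 3*(11*7) = -12 + 3*77 = -12 + 231 = 219)
g(A) = √(219 - 3/A)/3
1/(1104789 + g(1634)) = 1/(1104789 + √(219 - 3/1634)/3) = 1/(1104789 + √(357843/1634)/3) = 1/(1104789 + (√584715462/1634)/3) = 1/(1104789 + √584715462/4902)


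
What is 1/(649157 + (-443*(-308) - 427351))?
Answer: 1/358250 ≈ 2.7913e-6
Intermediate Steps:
1/(649157 + (-443*(-308) - 427351)) = 1/(649157 + (136444 - 427351)) = 1/(649157 - 290907) = 1/358250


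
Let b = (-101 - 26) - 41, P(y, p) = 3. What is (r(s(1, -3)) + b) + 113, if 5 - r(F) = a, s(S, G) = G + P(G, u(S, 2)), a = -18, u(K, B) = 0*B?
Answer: -32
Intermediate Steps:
u(K, B) = 0
s(S, G) = 3 + G (s(S, G) = G + 3 = 3 + G)
r(F) = 23 (r(F) = 5 - 1*(-18) = 5 + 18 = 23)
b = -168 (b = -127 - 41 = -168)
(r(s(1, -3)) + b) + 113 = (23 - 168) + 113 = -145 + 113 = -32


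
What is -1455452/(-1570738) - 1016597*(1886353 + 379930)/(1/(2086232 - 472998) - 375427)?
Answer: 2919000381167293429884788/475659992160583373 ≈ 6.1367e+6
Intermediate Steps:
-1455452/(-1570738) - 1016597*(1886353 + 379930)/(1/(2086232 - 472998) - 375427) = -1455452*(-1/1570738) - 1016597*2266283/(1/1613234 - 375427) = 727726/785369 - 1016597*2266283/(1/1613234 - 375427) = 727726/785369 - 1016597/((-605651600917/1613234*1/2266283)) = 727726/785369 - 1016597/(-605651600917/3656044789222) = 727726/785369 - 1016597*(-3656044789222/605651600917) = 727726/785369 + 3716724164588717534/605651600917 = 2919000381167293429884788/475659992160583373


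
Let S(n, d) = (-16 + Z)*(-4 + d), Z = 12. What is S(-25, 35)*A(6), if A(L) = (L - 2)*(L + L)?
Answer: -5952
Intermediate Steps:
A(L) = 2*L*(-2 + L) (A(L) = (-2 + L)*(2*L) = 2*L*(-2 + L))
S(n, d) = 16 - 4*d (S(n, d) = (-16 + 12)*(-4 + d) = -4*(-4 + d) = 16 - 4*d)
S(-25, 35)*A(6) = (16 - 4*35)*(2*6*(-2 + 6)) = (16 - 140)*(2*6*4) = -124*48 = -5952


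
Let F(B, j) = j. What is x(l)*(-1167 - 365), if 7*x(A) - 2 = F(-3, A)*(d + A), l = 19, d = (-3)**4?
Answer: -2913864/7 ≈ -4.1627e+5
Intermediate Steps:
d = 81
x(A) = 2/7 + A*(81 + A)/7 (x(A) = 2/7 + (A*(81 + A))/7 = 2/7 + A*(81 + A)/7)
x(l)*(-1167 - 365) = (2/7 + (1/7)*19**2 + (81/7)*19)*(-1167 - 365) = (2/7 + (1/7)*361 + 1539/7)*(-1532) = (2/7 + 361/7 + 1539/7)*(-1532) = (1902/7)*(-1532) = -2913864/7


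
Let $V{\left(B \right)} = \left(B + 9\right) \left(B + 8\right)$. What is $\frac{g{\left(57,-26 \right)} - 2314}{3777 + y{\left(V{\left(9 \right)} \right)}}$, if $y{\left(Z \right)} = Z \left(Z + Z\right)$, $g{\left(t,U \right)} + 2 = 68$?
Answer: $- \frac{2248}{191049} \approx -0.011767$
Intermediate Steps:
$g{\left(t,U \right)} = 66$ ($g{\left(t,U \right)} = -2 + 68 = 66$)
$V{\left(B \right)} = \left(8 + B\right) \left(9 + B\right)$ ($V{\left(B \right)} = \left(9 + B\right) \left(8 + B\right) = \left(8 + B\right) \left(9 + B\right)$)
$y{\left(Z \right)} = 2 Z^{2}$ ($y{\left(Z \right)} = Z 2 Z = 2 Z^{2}$)
$\frac{g{\left(57,-26 \right)} - 2314}{3777 + y{\left(V{\left(9 \right)} \right)}} = \frac{66 - 2314}{3777 + 2 \left(72 + 9^{2} + 17 \cdot 9\right)^{2}} = - \frac{2248}{3777 + 2 \left(72 + 81 + 153\right)^{2}} = - \frac{2248}{3777 + 2 \cdot 306^{2}} = - \frac{2248}{3777 + 2 \cdot 93636} = - \frac{2248}{3777 + 187272} = - \frac{2248}{191049}$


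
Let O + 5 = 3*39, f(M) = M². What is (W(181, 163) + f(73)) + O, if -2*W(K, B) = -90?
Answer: 5486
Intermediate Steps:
W(K, B) = 45 (W(K, B) = -½*(-90) = 45)
O = 112 (O = -5 + 3*39 = -5 + 117 = 112)
(W(181, 163) + f(73)) + O = (45 + 73²) + 112 = (45 + 5329) + 112 = 5374 + 112 = 5486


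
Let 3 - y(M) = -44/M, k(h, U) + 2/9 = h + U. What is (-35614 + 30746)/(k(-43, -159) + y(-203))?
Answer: 8893836/364375 ≈ 24.408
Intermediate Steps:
k(h, U) = -2/9 + U + h (k(h, U) = -2/9 + (h + U) = -2/9 + (U + h) = -2/9 + U + h)
y(M) = 3 + 44/M (y(M) = 3 - (-44)/M = 3 + 44/M)
(-35614 + 30746)/(k(-43, -159) + y(-203)) = (-35614 + 30746)/((-2/9 - 159 - 43) + (3 + 44/(-203))) = -4868/(-1820/9 + (3 + 44*(-1/203))) = -4868/(-1820/9 + (3 - 44/203)) = -4868/(-1820/9 + 565/203) = -4868/(-364375/1827) = -4868*(-1827/364375) = 8893836/364375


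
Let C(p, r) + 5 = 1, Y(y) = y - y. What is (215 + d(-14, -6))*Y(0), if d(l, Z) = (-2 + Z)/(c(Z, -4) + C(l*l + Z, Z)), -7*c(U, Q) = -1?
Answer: 0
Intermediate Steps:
Y(y) = 0
c(U, Q) = 1/7 (c(U, Q) = -1/7*(-1) = 1/7)
C(p, r) = -4 (C(p, r) = -5 + 1 = -4)
d(l, Z) = 14/27 - 7*Z/27 (d(l, Z) = (-2 + Z)/(1/7 - 4) = (-2 + Z)/(-27/7) = (-2 + Z)*(-7/27) = 14/27 - 7*Z/27)
(215 + d(-14, -6))*Y(0) = (215 + (14/27 - 7/27*(-6)))*0 = (215 + (14/27 + 14/9))*0 = (215 + 56/27)*0 = (5861/27)*0 = 0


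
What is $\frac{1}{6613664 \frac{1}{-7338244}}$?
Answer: $- \frac{1834561}{1653416} \approx -1.1096$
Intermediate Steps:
$\frac{1}{6613664 \frac{1}{-7338244}} = \frac{1}{6613664 \left(- \frac{1}{7338244}\right)} = \frac{1}{- \frac{1653416}{1834561}} = - \frac{1834561}{1653416}$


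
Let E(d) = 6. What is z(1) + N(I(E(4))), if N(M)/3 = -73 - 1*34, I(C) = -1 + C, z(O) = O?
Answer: -320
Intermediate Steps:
N(M) = -321 (N(M) = 3*(-73 - 1*34) = 3*(-73 - 34) = 3*(-107) = -321)
z(1) + N(I(E(4))) = 1 - 321 = -320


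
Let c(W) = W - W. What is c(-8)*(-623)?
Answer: 0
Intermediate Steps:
c(W) = 0
c(-8)*(-623) = 0*(-623) = 0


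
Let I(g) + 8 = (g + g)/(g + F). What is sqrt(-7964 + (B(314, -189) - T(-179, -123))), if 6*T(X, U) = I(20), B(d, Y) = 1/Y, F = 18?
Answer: I*sqrt(11409239415)/1197 ≈ 89.235*I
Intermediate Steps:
I(g) = -8 + 2*g/(18 + g) (I(g) = -8 + (g + g)/(g + 18) = -8 + (2*g)/(18 + g) = -8 + 2*g/(18 + g))
T(X, U) = -22/19 (T(X, U) = (6*(-24 - 1*20)/(18 + 20))/6 = (6*(-24 - 20)/38)/6 = (6*(1/38)*(-44))/6 = (1/6)*(-132/19) = -22/19)
sqrt(-7964 + (B(314, -189) - T(-179, -123))) = sqrt(-7964 + (1/(-189) - 1*(-22/19))) = sqrt(-7964 + (-1/189 + 22/19)) = sqrt(-7964 + 4139/3591) = sqrt(-28594585/3591) = I*sqrt(11409239415)/1197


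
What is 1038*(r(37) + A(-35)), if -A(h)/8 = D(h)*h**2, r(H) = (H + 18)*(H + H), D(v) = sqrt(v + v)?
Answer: 4224660 - 10172400*I*sqrt(70) ≈ 4.2247e+6 - 8.5108e+7*I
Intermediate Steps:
D(v) = sqrt(2)*sqrt(v) (D(v) = sqrt(2*v) = sqrt(2)*sqrt(v))
r(H) = 2*H*(18 + H) (r(H) = (18 + H)*(2*H) = 2*H*(18 + H))
A(h) = -8*sqrt(2)*h**(5/2) (A(h) = -8*sqrt(2)*sqrt(h)*h**2 = -8*sqrt(2)*h**(5/2))
1038*(r(37) + A(-35)) = 1038*(2*37*(18 + 37) - 8*sqrt(2)*(-35)**(5/2)) = 1038*(2*37*55 - 8*sqrt(2)*1225*I*sqrt(35)) = 1038*(4070 - 9800*I*sqrt(70)) = 4224660 - 10172400*I*sqrt(70)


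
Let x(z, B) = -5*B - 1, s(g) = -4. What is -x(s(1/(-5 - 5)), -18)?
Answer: -89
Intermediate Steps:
x(z, B) = -1 - 5*B
-x(s(1/(-5 - 5)), -18) = -(-1 - 5*(-18)) = -(-1 + 90) = -1*89 = -89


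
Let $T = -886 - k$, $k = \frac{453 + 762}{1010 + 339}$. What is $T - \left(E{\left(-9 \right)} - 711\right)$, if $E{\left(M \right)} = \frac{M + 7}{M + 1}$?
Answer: $- \frac{950509}{5396} \approx -176.15$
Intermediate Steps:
$E{\left(M \right)} = \frac{7 + M}{1 + M}$
$k = \frac{1215}{1349} \approx 0.90067$
$T = - \frac{1196429}{1349}$ ($T = -886 - \frac{1215}{1349} = - \frac{1196429}{1349} \approx -886.9$)
$T - \left(E{\left(-9 \right)} - 711\right) = - \frac{1196429}{1349} - \left(\frac{7 - 9}{1 - 9} - 711\right) = - \frac{1196429}{1349} - \left(\frac{1}{-8} \left(-2\right) - 711\right) = - \frac{1196429}{1349} - \left(\left(- \frac{1}{8}\right) \left(-2\right) - 711\right) = - \frac{1196429}{1349} - \left(\frac{1}{4} - 711\right) = - \frac{1196429}{1349} - - \frac{2843}{4} = - \frac{1196429}{1349} + \frac{2843}{4} = - \frac{950509}{5396}$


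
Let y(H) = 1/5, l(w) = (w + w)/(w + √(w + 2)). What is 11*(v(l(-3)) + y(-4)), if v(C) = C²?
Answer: 847/25 + 594*I/25 ≈ 33.88 + 23.76*I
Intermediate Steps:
l(w) = 2*w/(w + √(2 + w)) (l(w) = (2*w)/(w + √(2 + w)) = 2*w/(w + √(2 + w)))
y(H) = ⅕
11*(v(l(-3)) + y(-4)) = 11*((2*(-3)/(-3 + √(2 - 3)))² + ⅕) = 11*((2*(-3)/(-3 + √(-1)))² + ⅕) = 11*((2*(-3)/(-3 + I))² + ⅕) = 11*((2*(-3)*((-3 - I)/10))² + ⅕) = 11*((9/5 + 3*I/5)² + ⅕) = 11*(⅕ + (9/5 + 3*I/5)²) = 11/5 + 11*(9/5 + 3*I/5)²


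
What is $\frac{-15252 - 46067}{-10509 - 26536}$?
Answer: $\frac{61319}{37045} \approx 1.6553$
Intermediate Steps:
$\frac{-15252 - 46067}{-10509 - 26536} = - \frac{61319}{-37045} = \left(-61319\right) \left(- \frac{1}{37045}\right) = \frac{61319}{37045}$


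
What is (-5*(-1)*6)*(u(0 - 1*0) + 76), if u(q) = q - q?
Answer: 2280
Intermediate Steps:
u(q) = 0
(-5*(-1)*6)*(u(0 - 1*0) + 76) = (-5*(-1)*6)*(0 + 76) = (5*6)*76 = 30*76 = 2280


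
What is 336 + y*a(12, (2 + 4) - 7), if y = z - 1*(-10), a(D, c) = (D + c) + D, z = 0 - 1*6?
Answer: 428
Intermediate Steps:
z = -6 (z = 0 - 6 = -6)
a(D, c) = c + 2*D
y = 4 (y = -6 - 1*(-10) = -6 + 10 = 4)
336 + y*a(12, (2 + 4) - 7) = 336 + 4*(((2 + 4) - 7) + 2*12) = 336 + 4*((6 - 7) + 24) = 336 + 4*(-1 + 24) = 336 + 4*23 = 336 + 92 = 428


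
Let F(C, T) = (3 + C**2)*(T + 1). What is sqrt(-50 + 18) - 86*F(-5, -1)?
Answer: 4*I*sqrt(2) ≈ 5.6569*I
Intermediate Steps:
F(C, T) = (1 + T)*(3 + C**2) (F(C, T) = (3 + C**2)*(1 + T) = (1 + T)*(3 + C**2))
sqrt(-50 + 18) - 86*F(-5, -1) = sqrt(-50 + 18) - 86*(3 + (-5)**2 + 3*(-1) - 1*(-5)**2) = sqrt(-32) - 86*(3 + 25 - 3 - 1*25) = 4*I*sqrt(2) - 86*(3 + 25 - 3 - 25) = 4*I*sqrt(2) - 86*0 = 4*I*sqrt(2) + 0 = 4*I*sqrt(2)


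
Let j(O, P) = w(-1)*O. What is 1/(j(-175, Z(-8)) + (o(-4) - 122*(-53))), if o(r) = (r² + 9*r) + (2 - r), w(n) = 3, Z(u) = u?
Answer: 1/5927 ≈ 0.00016872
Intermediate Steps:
o(r) = 2 + r² + 8*r
j(O, P) = 3*O
1/(j(-175, Z(-8)) + (o(-4) - 122*(-53))) = 1/(3*(-175) + ((2 + (-4)² + 8*(-4)) - 122*(-53))) = 1/(-525 + ((2 + 16 - 32) + 6466)) = 1/(-525 + (-14 + 6466)) = 1/(-525 + 6452) = 1/5927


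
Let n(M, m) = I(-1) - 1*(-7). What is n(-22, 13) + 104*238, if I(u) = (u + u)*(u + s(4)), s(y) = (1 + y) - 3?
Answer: 24757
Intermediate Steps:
s(y) = -2 + y
I(u) = 2*u*(2 + u) (I(u) = (u + u)*(u + (-2 + 4)) = (2*u)*(u + 2) = (2*u)*(2 + u) = 2*u*(2 + u))
n(M, m) = 5 (n(M, m) = 2*(-1)*(2 - 1) - 1*(-7) = 2*(-1)*1 + 7 = -2 + 7 = 5)
n(-22, 13) + 104*238 = 5 + 104*238 = 5 + 24752 = 24757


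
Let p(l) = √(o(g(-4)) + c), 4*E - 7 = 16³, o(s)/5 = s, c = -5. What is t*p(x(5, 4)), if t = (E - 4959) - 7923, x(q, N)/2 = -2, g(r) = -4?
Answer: -237125*I/4 ≈ -59281.0*I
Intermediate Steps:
o(s) = 5*s
E = 4103/4 (E = 7/4 + (¼)*16³ = 7/4 + (¼)*4096 = 7/4 + 1024 = 4103/4 ≈ 1025.8)
x(q, N) = -4 (x(q, N) = 2*(-2) = -4)
p(l) = 5*I (p(l) = √(5*(-4) - 5) = √(-20 - 5) = √(-25) = 5*I)
t = -47425/4 (t = (4103/4 - 4959) - 7923 = -15733/4 - 7923 = -47425/4 ≈ -11856.)
t*p(x(5, 4)) = -237125*I/4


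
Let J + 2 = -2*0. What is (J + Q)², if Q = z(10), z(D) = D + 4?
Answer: 144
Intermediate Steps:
z(D) = 4 + D
Q = 14 (Q = 4 + 10 = 14)
J = -2 (J = -2 - 2*0 = -2 + 0 = -2)
(J + Q)² = (-2 + 14)² = 12² = 144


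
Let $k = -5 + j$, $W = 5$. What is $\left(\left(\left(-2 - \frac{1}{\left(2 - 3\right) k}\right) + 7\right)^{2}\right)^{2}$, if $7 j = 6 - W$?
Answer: $\frac{705911761}{1336336} \approx 528.24$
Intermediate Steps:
$j = \frac{1}{7}$ ($j = \frac{6 - 5}{7} = \frac{1}{7} \cdot 1 = \frac{1}{7} \approx 0.14286$)
$k = - \frac{34}{7}$ ($k = -5 + \frac{1}{7} = - \frac{34}{7} \approx -4.8571$)
$\left(\left(\left(-2 - \frac{1}{\left(2 - 3\right) k}\right) + 7\right)^{2}\right)^{2} = \left(\left(\left(-2 - \frac{1}{\left(2 - 3\right) \left(- \frac{34}{7}\right)}\right) + 7\right)^{2}\right)^{2} = \left(\left(\left(-2 - \frac{1}{-1} \left(- \frac{7}{34}\right)\right) + 7\right)^{2}\right)^{2} = \left(\left(\left(-2 - \left(-1\right) \left(- \frac{7}{34}\right)\right) + 7\right)^{2}\right)^{2} = \left(\left(\left(-2 - \frac{7}{34}\right) + 7\right)^{2}\right)^{2} = \left(\left(- \frac{75}{34} + 7\right)^{2}\right)^{2} = \left(\left(\frac{163}{34}\right)^{2}\right)^{2} = \left(\frac{26569}{1156}\right)^{2} = \frac{705911761}{1336336}$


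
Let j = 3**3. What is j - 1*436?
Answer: -409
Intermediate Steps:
j = 27
j - 1*436 = 27 - 1*436 = 27 - 436 = -409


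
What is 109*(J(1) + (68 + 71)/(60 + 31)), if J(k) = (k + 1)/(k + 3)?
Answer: 40221/182 ≈ 220.99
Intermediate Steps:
J(k) = (1 + k)/(3 + k)
109*(J(1) + (68 + 71)/(60 + 31)) = 109*((1 + 1)/(3 + 1) + (68 + 71)/(60 + 31)) = 109*(2/4 + 139/91) = 109*((1/4)*2 + 139*(1/91)) = 109*(1/2 + 139/91) = 109*(369/182) = 40221/182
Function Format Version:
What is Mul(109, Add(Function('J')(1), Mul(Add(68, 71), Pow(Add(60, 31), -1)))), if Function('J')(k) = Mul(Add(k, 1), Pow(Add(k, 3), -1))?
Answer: Rational(40221, 182) ≈ 220.99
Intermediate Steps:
Function('J')(k) = Mul(Pow(Add(3, k), -1), Add(1, k)) (Function('J')(k) = Mul(Add(1, k), Pow(Add(3, k), -1)) = Mul(Pow(Add(3, k), -1), Add(1, k)))
Mul(109, Add(Function('J')(1), Mul(Add(68, 71), Pow(Add(60, 31), -1)))) = Mul(109, Add(Mul(Pow(Add(3, 1), -1), Add(1, 1)), Mul(Add(68, 71), Pow(Add(60, 31), -1)))) = Mul(109, Add(Mul(Pow(4, -1), 2), Mul(139, Pow(91, -1)))) = Mul(109, Add(Mul(Rational(1, 4), 2), Mul(139, Rational(1, 91)))) = Mul(109, Add(Rational(1, 2), Rational(139, 91))) = Mul(109, Rational(369, 182)) = Rational(40221, 182)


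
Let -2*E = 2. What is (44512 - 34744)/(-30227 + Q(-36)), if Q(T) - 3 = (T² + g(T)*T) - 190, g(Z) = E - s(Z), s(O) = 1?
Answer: -1628/4841 ≈ -0.33629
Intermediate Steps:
E = -1 (E = -½*2 = -1)
g(Z) = -2 (g(Z) = -1 - 1*1 = -1 - 1 = -2)
Q(T) = -187 + T² - 2*T (Q(T) = 3 + ((T² - 2*T) - 190) = 3 + (-190 + T² - 2*T) = -187 + T² - 2*T)
(44512 - 34744)/(-30227 + Q(-36)) = (44512 - 34744)/(-30227 + (-187 + (-36)² - 2*(-36))) = 9768/(-30227 + (-187 + 1296 + 72)) = 9768/(-30227 + 1181) = 9768/(-29046) = 9768*(-1/29046) = -1628/4841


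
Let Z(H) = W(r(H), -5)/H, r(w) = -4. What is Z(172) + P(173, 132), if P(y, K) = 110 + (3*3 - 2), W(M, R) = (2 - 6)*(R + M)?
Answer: 5040/43 ≈ 117.21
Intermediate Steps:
W(M, R) = -4*M - 4*R (W(M, R) = -4*(M + R) = -4*M - 4*R)
Z(H) = 36/H (Z(H) = (-4*(-4) - 4*(-5))/H = (16 + 20)/H = 36/H)
P(y, K) = 117 (P(y, K) = 110 + (9 - 2) = 110 + 7 = 117)
Z(172) + P(173, 132) = 36/172 + 117 = 36*(1/172) + 117 = 9/43 + 117 = 5040/43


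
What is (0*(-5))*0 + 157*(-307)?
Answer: -48199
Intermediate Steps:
(0*(-5))*0 + 157*(-307) = 0*0 - 48199 = 0 - 48199 = -48199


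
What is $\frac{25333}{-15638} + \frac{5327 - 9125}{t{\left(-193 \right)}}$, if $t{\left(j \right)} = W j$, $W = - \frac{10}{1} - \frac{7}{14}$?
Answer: $- \frac{10545757}{3018134} \approx -3.4941$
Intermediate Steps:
$W = - \frac{21}{2}$ ($W = \left(-10\right) 1 - \frac{1}{2} = -10 - \frac{1}{2} = - \frac{21}{2} \approx -10.5$)
$t{\left(j \right)} = - \frac{21 j}{2}$
$\frac{25333}{-15638} + \frac{5327 - 9125}{t{\left(-193 \right)}} = \frac{25333}{-15638} + \frac{5327 - 9125}{\left(- \frac{21}{2}\right) \left(-193\right)} = 25333 \left(- \frac{1}{15638}\right) - \frac{3798}{\frac{4053}{2}} = - \frac{3619}{2234} - \frac{2532}{1351} = - \frac{10545757}{3018134}$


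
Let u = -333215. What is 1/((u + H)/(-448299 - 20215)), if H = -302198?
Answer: 468514/635413 ≈ 0.73734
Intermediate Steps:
1/((u + H)/(-448299 - 20215)) = 1/((-333215 - 302198)/(-448299 - 20215)) = 1/(-635413/(-468514)) = 1/(-635413*(-1/468514)) = 1/(635413/468514) = 468514/635413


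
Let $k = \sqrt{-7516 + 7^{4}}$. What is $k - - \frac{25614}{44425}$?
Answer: $\frac{25614}{44425} + i \sqrt{5115} \approx 0.57657 + 71.519 i$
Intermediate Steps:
$k = i \sqrt{5115}$ ($k = \sqrt{-7516 + 2401} = \sqrt{-5115} = i \sqrt{5115} \approx 71.519 i$)
$k - - \frac{25614}{44425} = i \sqrt{5115} - - \frac{25614}{44425} = i \sqrt{5115} + \frac{25614}{44425} = \frac{25614}{44425} + i \sqrt{5115}$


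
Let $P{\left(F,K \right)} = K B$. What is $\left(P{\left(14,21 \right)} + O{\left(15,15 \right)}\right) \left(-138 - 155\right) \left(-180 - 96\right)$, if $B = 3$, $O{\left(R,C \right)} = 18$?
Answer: $6550308$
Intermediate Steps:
$P{\left(F,K \right)} = 3 K$ ($P{\left(F,K \right)} = K 3 = 3 K$)
$\left(P{\left(14,21 \right)} + O{\left(15,15 \right)}\right) \left(-138 - 155\right) \left(-180 - 96\right) = \left(3 \cdot 21 + 18\right) \left(-138 - 155\right) \left(-180 - 96\right) = \left(63 + 18\right) \left(\left(-293\right) \left(-276\right)\right) = 81 \cdot 80868 = 6550308$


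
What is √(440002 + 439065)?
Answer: √879067 ≈ 937.59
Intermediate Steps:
√(440002 + 439065) = √879067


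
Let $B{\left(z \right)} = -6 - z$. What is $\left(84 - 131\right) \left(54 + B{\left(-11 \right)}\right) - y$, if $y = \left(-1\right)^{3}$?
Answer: $-2772$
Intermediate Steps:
$y = -1$
$\left(84 - 131\right) \left(54 + B{\left(-11 \right)}\right) - y = \left(84 - 131\right) \left(54 - -5\right) - -1 = - 47 \left(54 + \left(-6 + 11\right)\right) + 1 = - 47 \left(54 + 5\right) + 1 = \left(-47\right) 59 + 1 = -2773 + 1 = -2772$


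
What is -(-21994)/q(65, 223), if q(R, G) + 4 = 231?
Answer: 21994/227 ≈ 96.890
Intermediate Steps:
q(R, G) = 227 (q(R, G) = -4 + 231 = 227)
-(-21994)/q(65, 223) = -(-21994)/227 = -1*(-21994/227) = 21994/227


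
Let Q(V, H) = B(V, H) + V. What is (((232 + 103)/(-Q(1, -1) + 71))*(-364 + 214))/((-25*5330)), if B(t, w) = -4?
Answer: 201/39442 ≈ 0.0050961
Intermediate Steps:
Q(V, H) = -4 + V
(((232 + 103)/(-Q(1, -1) + 71))*(-364 + 214))/((-25*5330)) = (((232 + 103)/(-(-4 + 1) + 71))*(-364 + 214))/((-25*5330)) = ((335/(-1*(-3) + 71))*(-150))/(-133250) = ((335/(3 + 71))*(-150))*(-1/133250) = ((335/74)*(-150))*(-1/133250) = -25125/37*(-1/133250) = 201/39442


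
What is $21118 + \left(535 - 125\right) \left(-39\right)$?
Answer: $5128$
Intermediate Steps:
$21118 + \left(535 - 125\right) \left(-39\right) = 21118 + 410 \left(-39\right) = 21118 - 15990 = 5128$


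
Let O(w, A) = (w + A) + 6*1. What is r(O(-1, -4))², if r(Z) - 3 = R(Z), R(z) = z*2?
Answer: 25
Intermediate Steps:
O(w, A) = 6 + A + w (O(w, A) = (A + w) + 6 = 6 + A + w)
R(z) = 2*z
r(Z) = 3 + 2*Z
r(O(-1, -4))² = (3 + 2*(6 - 4 - 1))² = (3 + 2*1)² = (3 + 2)² = 5² = 25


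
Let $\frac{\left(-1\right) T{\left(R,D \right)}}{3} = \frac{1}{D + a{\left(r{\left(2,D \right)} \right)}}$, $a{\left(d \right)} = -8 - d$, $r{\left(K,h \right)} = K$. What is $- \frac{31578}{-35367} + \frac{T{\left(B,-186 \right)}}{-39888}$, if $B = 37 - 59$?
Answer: $\frac{27430912627}{30722322624} \approx 0.89287$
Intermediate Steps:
$B = -22$ ($B = 37 - 59 = -22$)
$T{\left(R,D \right)} = - \frac{3}{-10 + D}$ ($T{\left(R,D \right)} = - \frac{3}{D - 10} = - \frac{3}{-10 + D}$)
$- \frac{31578}{-35367} + \frac{T{\left(B,-186 \right)}}{-39888} = - \frac{31578}{-35367} + \frac{\left(-3\right) \frac{1}{-10 - 186}}{-39888} = \left(-31578\right) \left(- \frac{1}{35367}\right) + - \frac{3}{-196} \left(- \frac{1}{39888}\right) = \frac{10526}{11789} + \left(-3\right) \left(- \frac{1}{196}\right) \left(- \frac{1}{39888}\right) = \frac{10526}{11789} + \frac{3}{196} \left(- \frac{1}{39888}\right) = \frac{10526}{11789} - \frac{1}{2606016} = \frac{27430912627}{30722322624}$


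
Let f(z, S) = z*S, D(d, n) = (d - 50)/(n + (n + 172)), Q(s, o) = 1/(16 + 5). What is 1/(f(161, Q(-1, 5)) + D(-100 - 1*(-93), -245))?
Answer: 318/2495 ≈ 0.12745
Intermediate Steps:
Q(s, o) = 1/21
D(d, n) = (-50 + d)/(172 + 2*n) (D(d, n) = (-50 + d)/(n + (172 + n)) = (-50 + d)/(172 + 2*n))
f(z, S) = S*z
1/(f(161, Q(-1, 5)) + D(-100 - 1*(-93), -245)) = 1/((1/21)*161 + (-50 + (-100 - 1*(-93)))/(2*(86 - 245))) = 1/(23/3 + (½)*(-50 + (-100 + 93))/(-159)) = 1/(23/3 + (½)*(-1/159)*(-50 - 7)) = 1/(23/3 + (½)*(-1/159)*(-57)) = 1/(23/3 + 19/106) = 1/(2495/318) = 318/2495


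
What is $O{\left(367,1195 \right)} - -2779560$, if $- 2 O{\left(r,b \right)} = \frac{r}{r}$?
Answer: $\frac{5559119}{2} \approx 2.7796 \cdot 10^{6}$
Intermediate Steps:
$O{\left(r,b \right)} = - \frac{1}{2}$ ($O{\left(r,b \right)} = - \frac{r \frac{1}{r}}{2} = \left(- \frac{1}{2}\right) 1 = - \frac{1}{2}$)
$O{\left(367,1195 \right)} - -2779560 = - \frac{1}{2} - -2779560 = - \frac{1}{2} + 2779560 = \frac{5559119}{2}$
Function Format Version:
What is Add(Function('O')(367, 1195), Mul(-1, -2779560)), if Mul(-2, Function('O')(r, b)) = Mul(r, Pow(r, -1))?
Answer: Rational(5559119, 2) ≈ 2.7796e+6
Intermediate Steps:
Function('O')(r, b) = Rational(-1, 2) (Function('O')(r, b) = Mul(Rational(-1, 2), Mul(r, Pow(r, -1))) = Mul(Rational(-1, 2), 1) = Rational(-1, 2))
Add(Function('O')(367, 1195), Mul(-1, -2779560)) = Add(Rational(-1, 2), Mul(-1, -2779560)) = Add(Rational(-1, 2), 2779560) = Rational(5559119, 2)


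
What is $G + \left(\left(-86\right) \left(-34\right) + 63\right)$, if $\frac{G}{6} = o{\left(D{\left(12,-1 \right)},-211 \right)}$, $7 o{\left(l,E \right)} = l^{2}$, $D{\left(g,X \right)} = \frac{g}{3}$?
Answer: $\frac{21005}{7} \approx 3000.7$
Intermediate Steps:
$D{\left(g,X \right)} = \frac{g}{3}$ ($D{\left(g,X \right)} = g \frac{1}{3} = \frac{g}{3}$)
$o{\left(l,E \right)} = \frac{l^{2}}{7}$
$G = \frac{96}{7}$ ($G = 6 \frac{\left(\frac{1}{3} \cdot 12\right)^{2}}{7} = 6 \frac{4^{2}}{7} = 6 \cdot \frac{1}{7} \cdot 16 = 6 \cdot \frac{16}{7} = \frac{96}{7} \approx 13.714$)
$G + \left(\left(-86\right) \left(-34\right) + 63\right) = \frac{96}{7} + \left(\left(-86\right) \left(-34\right) + 63\right) = \frac{96}{7} + \left(2924 + 63\right) = \frac{96}{7} + 2987 = \frac{21005}{7}$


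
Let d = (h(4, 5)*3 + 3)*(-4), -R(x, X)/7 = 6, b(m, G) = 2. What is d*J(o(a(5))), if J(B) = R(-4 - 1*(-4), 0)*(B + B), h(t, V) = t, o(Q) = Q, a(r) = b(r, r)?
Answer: 10080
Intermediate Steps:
a(r) = 2
R(x, X) = -42 (R(x, X) = -7*6 = -42)
J(B) = -84*B (J(B) = -42*(B + B) = -84*B)
d = -60 (d = (4*3 + 3)*(-4) = (12 + 3)*(-4) = 15*(-4) = -60)
d*J(o(a(5))) = -(-5040)*2 = -60*(-168) = 10080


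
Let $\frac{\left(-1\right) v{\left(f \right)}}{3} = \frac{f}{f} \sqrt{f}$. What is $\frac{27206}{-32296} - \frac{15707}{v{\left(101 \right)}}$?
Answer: $- \frac{13603}{16148} + \frac{15707 \sqrt{101}}{303} \approx 520.13$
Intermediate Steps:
$v{\left(f \right)} = - 3 \sqrt{f}$ ($v{\left(f \right)} = - 3 \frac{f}{f} \sqrt{f} = - 3 \cdot 1 \sqrt{f} = - 3 \sqrt{f}$)
$\frac{27206}{-32296} - \frac{15707}{v{\left(101 \right)}} = \frac{27206}{-32296} - \frac{15707}{\left(-3\right) \sqrt{101}} = 27206 \left(- \frac{1}{32296}\right) - 15707 \left(- \frac{\sqrt{101}}{303}\right) = - \frac{13603}{16148} + \frac{15707 \sqrt{101}}{303}$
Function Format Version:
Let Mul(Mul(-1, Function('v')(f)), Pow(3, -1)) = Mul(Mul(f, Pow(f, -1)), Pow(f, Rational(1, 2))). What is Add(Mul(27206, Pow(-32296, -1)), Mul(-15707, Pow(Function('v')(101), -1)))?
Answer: Add(Rational(-13603, 16148), Mul(Rational(15707, 303), Pow(101, Rational(1, 2)))) ≈ 520.13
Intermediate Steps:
Function('v')(f) = Mul(-3, Pow(f, Rational(1, 2))) (Function('v')(f) = Mul(-3, Mul(Mul(f, Pow(f, -1)), Pow(f, Rational(1, 2)))) = Mul(-3, Mul(1, Pow(f, Rational(1, 2)))) = Mul(-3, Pow(f, Rational(1, 2))))
Add(Mul(27206, Pow(-32296, -1)), Mul(-15707, Pow(Function('v')(101), -1))) = Add(Mul(27206, Pow(-32296, -1)), Mul(-15707, Pow(Mul(-3, Pow(101, Rational(1, 2))), -1))) = Add(Mul(27206, Rational(-1, 32296)), Mul(-15707, Mul(Rational(-1, 303), Pow(101, Rational(1, 2))))) = Add(Rational(-13603, 16148), Mul(Rational(15707, 303), Pow(101, Rational(1, 2))))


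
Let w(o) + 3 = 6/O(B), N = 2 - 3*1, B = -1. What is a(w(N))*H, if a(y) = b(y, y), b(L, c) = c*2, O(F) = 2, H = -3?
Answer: 0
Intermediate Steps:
N = -1 (N = 2 - 3 = -1)
b(L, c) = 2*c
w(o) = 0 (w(o) = -3 + 6/2 = -3 + 6*(½) = -3 + 3 = 0)
a(y) = 2*y
a(w(N))*H = (2*0)*(-3) = 0*(-3) = 0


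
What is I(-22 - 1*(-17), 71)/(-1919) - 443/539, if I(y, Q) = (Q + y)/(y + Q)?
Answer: -850656/1034341 ≈ -0.82241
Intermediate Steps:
I(y, Q) = 1 (I(y, Q) = (Q + y)/(Q + y) = 1)
I(-22 - 1*(-17), 71)/(-1919) - 443/539 = 1/(-1919) - 443/539 = 1*(-1/1919) - 443*1/539 = -1/1919 - 443/539 = -850656/1034341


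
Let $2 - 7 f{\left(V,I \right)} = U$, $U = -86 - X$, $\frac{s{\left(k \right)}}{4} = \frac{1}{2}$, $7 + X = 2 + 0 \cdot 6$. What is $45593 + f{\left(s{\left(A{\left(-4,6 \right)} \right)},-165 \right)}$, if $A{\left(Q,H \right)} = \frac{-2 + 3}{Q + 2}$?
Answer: $\frac{319234}{7} \approx 45605.0$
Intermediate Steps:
$X = -5$ ($X = -7 + \left(2 + 0 \cdot 6\right) = -7 + \left(2 + 0\right) = -7 + 2 = -5$)
$A{\left(Q,H \right)} = \frac{1}{2 + Q}$ ($A{\left(Q,H \right)} = 1 \frac{1}{2 + Q} = \frac{1}{2 + Q}$)
$s{\left(k \right)} = 2$ ($s{\left(k \right)} = \frac{4}{2} = 4 \cdot \frac{1}{2} = 2$)
$U = -81$ ($U = -86 - -5 = -86 + 5 = -81$)
$f{\left(V,I \right)} = \frac{83}{7}$ ($f{\left(V,I \right)} = \frac{2}{7} - - \frac{81}{7} = \frac{2}{7} + \frac{81}{7} = \frac{83}{7}$)
$45593 + f{\left(s{\left(A{\left(-4,6 \right)} \right)},-165 \right)} = 45593 + \frac{83}{7} = \frac{319234}{7}$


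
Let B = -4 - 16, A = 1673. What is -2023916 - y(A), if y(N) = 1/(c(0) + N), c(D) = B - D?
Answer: -3345533149/1653 ≈ -2.0239e+6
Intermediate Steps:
B = -20
c(D) = -20 - D
y(N) = 1/(-20 + N) (y(N) = 1/((-20 - 1*0) + N) = 1/((-20 + 0) + N) = 1/(-20 + N))
-2023916 - y(A) = -2023916 - 1/(-20 + 1673) = -2023916 - 1/1653 = -3345533149/1653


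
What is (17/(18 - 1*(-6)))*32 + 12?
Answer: 104/3 ≈ 34.667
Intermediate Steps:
(17/(18 - 1*(-6)))*32 + 12 = (17/(18 + 6))*32 + 12 = (17/24)*32 + 12 = 68/3 + 12 = 104/3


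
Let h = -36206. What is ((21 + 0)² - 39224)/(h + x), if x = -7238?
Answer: 38783/43444 ≈ 0.89271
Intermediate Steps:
((21 + 0)² - 39224)/(h + x) = ((21 + 0)² - 39224)/(-36206 - 7238) = (21² - 39224)/(-43444) = (441 - 39224)*(-1/43444) = -38783*(-1/43444) = 38783/43444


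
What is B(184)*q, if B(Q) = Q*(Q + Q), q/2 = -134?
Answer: -18146816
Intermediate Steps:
q = -268 (q = 2*(-134) = -268)
B(Q) = 2*Q² (B(Q) = Q*(2*Q) = 2*Q²)
B(184)*q = (2*184²)*(-268) = (2*33856)*(-268) = 67712*(-268) = -18146816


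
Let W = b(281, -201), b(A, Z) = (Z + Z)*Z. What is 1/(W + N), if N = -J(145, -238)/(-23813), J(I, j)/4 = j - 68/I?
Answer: 3452885/278999875458 ≈ 1.2376e-5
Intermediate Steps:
J(I, j) = -272/I + 4*j (J(I, j) = 4*(j - 68/I) = -272/I + 4*j)
b(A, Z) = 2*Z² (b(A, Z) = (2*Z)*Z = 2*Z²)
W = 80802 (W = 2*(-201)² = 2*40401 = 80802)
N = -138312/3452885 (N = -(-272/145 + 4*(-238))/(-23813) = -(-272*1/145 - 952)*(-1)/23813 = -(-272/145 - 952)*(-1)/23813 = -(-138312)*(-1)/(145*23813) = -1*138312/3452885 = -138312/3452885 ≈ -0.040057)
1/(W + N) = 1/(80802 - 138312/3452885) = 1/(278999875458/3452885) = 3452885/278999875458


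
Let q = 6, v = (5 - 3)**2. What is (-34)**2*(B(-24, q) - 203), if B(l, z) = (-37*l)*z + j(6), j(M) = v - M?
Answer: 5922188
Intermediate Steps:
v = 4 (v = 2**2 = 4)
j(M) = 4 - M
B(l, z) = -2 - 37*l*z (B(l, z) = (-37*l)*z + (4 - 1*6) = -37*l*z + (4 - 6) = -37*l*z - 2 = -2 - 37*l*z)
(-34)**2*(B(-24, q) - 203) = (-34)**2*((-2 - 37*(-24)*6) - 203) = 1156*((-2 + 5328) - 203) = 1156*(5326 - 203) = 1156*5123 = 5922188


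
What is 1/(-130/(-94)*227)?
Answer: 47/14755 ≈ 0.0031854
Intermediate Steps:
1/(-130/(-94)*227) = 1/(-130*(-1/94)*227) = 1/((65/47)*227) = 1/(14755/47) = 47/14755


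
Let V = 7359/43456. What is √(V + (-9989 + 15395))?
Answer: √159517806105/5432 ≈ 73.527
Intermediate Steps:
V = 7359/43456 (V = 7359*(1/43456) = 7359/43456 ≈ 0.16934)
√(V + (-9989 + 15395)) = √(7359/43456 + (-9989 + 15395)) = √(7359/43456 + 5406) = √(234930495/43456) = √159517806105/5432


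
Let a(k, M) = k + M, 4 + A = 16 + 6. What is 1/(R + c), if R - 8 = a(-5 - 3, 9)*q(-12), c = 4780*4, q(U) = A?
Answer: 1/19146 ≈ 5.2230e-5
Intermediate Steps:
A = 18 (A = -4 + (16 + 6) = -4 + 22 = 18)
q(U) = 18
c = 19120
a(k, M) = M + k
R = 26 (R = 8 + (9 + (-5 - 3))*18 = 8 + (9 - 8)*18 = 8 + 1*18 = 8 + 18 = 26)
1/(R + c) = 1/(26 + 19120) = 1/19146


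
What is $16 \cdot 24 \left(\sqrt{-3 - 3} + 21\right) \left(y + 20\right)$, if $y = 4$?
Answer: $193536 + 9216 i \sqrt{6} \approx 1.9354 \cdot 10^{5} + 22575.0 i$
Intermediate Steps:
$16 \cdot 24 \left(\sqrt{-3 - 3} + 21\right) \left(y + 20\right) = 16 \cdot 24 \left(\sqrt{-3 - 3} + 21\right) \left(4 + 20\right) = 384 \left(\sqrt{-6} + 21\right) 24 = 384 \left(i \sqrt{6} + 21\right) 24 = 384 \left(21 + i \sqrt{6}\right) 24 = 384 \left(504 + 24 i \sqrt{6}\right) = 193536 + 9216 i \sqrt{6}$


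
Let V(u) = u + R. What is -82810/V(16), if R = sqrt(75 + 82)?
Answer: -1324960/99 + 82810*sqrt(157)/99 ≈ -2902.6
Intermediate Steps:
R = sqrt(157) ≈ 12.530
V(u) = u + sqrt(157)
-82810/V(16) = -82810/(16 + sqrt(157))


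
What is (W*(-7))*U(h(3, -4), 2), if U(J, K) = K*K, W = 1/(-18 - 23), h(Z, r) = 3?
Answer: 28/41 ≈ 0.68293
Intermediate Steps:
W = -1/41 (W = 1/(-41) = -1/41 ≈ -0.024390)
U(J, K) = K**2
(W*(-7))*U(h(3, -4), 2) = -1/41*(-7)*2**2 = (7/41)*4 = 28/41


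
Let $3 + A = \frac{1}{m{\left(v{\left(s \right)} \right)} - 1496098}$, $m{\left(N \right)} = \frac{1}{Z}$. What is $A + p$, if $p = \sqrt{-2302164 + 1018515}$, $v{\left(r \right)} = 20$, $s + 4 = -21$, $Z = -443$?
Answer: $- \frac{1988314688}{662771415} + i \sqrt{1283649} \approx -3.0 + 1133.0 i$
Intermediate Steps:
$s = -25$ ($s = -4 - 21 = -25$)
$m{\left(N \right)} = - \frac{1}{443}$ ($m{\left(N \right)} = \frac{1}{-443} = - \frac{1}{443}$)
$A = - \frac{1988314688}{662771415}$ ($A = -3 + \frac{1}{- \frac{1}{443} - 1496098} = -3 + \frac{1}{- \frac{662771415}{443}} = -3 - \frac{443}{662771415} = - \frac{1988314688}{662771415} \approx -3.0$)
$p = i \sqrt{1283649}$ ($p = \sqrt{-1283649} = i \sqrt{1283649} \approx 1133.0 i$)
$A + p = - \frac{1988314688}{662771415} + i \sqrt{1283649}$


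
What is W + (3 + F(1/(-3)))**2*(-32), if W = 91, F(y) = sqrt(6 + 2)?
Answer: -453 - 384*sqrt(2) ≈ -996.06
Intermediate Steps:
F(y) = 2*sqrt(2) (F(y) = sqrt(8) = 2*sqrt(2))
W + (3 + F(1/(-3)))**2*(-32) = 91 + (3 + 2*sqrt(2))**2*(-32) = 91 - 32*(3 + 2*sqrt(2))**2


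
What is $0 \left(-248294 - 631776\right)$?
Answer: $0$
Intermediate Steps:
$0 \left(-248294 - 631776\right) = 0 \left(-880070\right) = 0$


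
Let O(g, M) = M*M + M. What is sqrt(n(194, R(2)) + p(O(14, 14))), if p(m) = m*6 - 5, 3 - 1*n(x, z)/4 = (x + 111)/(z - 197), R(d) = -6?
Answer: sqrt(52459463)/203 ≈ 35.679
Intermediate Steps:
O(g, M) = M + M**2 (O(g, M) = M**2 + M = M + M**2)
n(x, z) = 12 - 4*(111 + x)/(-197 + z) (n(x, z) = 12 - 4*(x + 111)/(z - 197) = 12 - 4*(111 + x)/(-197 + z))
p(m) = -5 + 6*m (p(m) = 6*m - 5 = -5 + 6*m)
sqrt(n(194, R(2)) + p(O(14, 14))) = sqrt(4*(-702 - 1*194 + 3*(-6))/(-197 - 6) + (-5 + 6*(14*(1 + 14)))) = sqrt(4*(-702 - 194 - 18)/(-203) + (-5 + 6*(14*15))) = sqrt(4*(-1/203)*(-914) + (-5 + 6*210)) = sqrt(3656/203 + (-5 + 1260)) = sqrt(3656/203 + 1255) = sqrt(258421/203) = sqrt(52459463)/203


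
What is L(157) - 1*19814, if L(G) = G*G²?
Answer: 3850079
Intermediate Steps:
L(G) = G³
L(157) - 1*19814 = 157³ - 1*19814 = 3869893 - 19814 = 3850079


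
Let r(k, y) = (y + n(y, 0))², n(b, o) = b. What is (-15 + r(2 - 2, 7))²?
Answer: 32761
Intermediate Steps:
r(k, y) = 4*y² (r(k, y) = (y + y)² = (2*y)² = 4*y²)
(-15 + r(2 - 2, 7))² = (-15 + 4*7²)² = (-15 + 4*49)² = (-15 + 196)² = 181² = 32761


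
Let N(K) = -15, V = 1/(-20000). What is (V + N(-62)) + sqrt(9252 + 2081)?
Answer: -300001/20000 + sqrt(11333) ≈ 91.457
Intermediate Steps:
V = -1/20000 ≈ -5.0000e-5
(V + N(-62)) + sqrt(9252 + 2081) = (-1/20000 - 15) + sqrt(9252 + 2081) = -300001/20000 + sqrt(11333)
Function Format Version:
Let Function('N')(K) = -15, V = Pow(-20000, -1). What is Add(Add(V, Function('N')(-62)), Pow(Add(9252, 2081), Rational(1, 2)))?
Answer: Add(Rational(-300001, 20000), Pow(11333, Rational(1, 2))) ≈ 91.457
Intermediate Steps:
V = Rational(-1, 20000) ≈ -5.0000e-5
Add(Add(V, Function('N')(-62)), Pow(Add(9252, 2081), Rational(1, 2))) = Add(Add(Rational(-1, 20000), -15), Pow(Add(9252, 2081), Rational(1, 2))) = Add(Rational(-300001, 20000), Pow(11333, Rational(1, 2)))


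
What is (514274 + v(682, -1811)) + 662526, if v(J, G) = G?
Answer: 1174989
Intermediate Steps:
(514274 + v(682, -1811)) + 662526 = (514274 - 1811) + 662526 = 512463 + 662526 = 1174989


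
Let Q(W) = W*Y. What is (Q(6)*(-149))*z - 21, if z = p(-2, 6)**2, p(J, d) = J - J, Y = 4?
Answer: -21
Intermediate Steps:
p(J, d) = 0
Q(W) = 4*W (Q(W) = W*4 = 4*W)
z = 0 (z = 0**2 = 0)
(Q(6)*(-149))*z - 21 = ((4*6)*(-149))*0 - 21 = (24*(-149))*0 - 21 = -3576*0 - 21 = 0 - 21 = -21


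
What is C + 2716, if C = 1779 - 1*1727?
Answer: 2768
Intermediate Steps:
C = 52 (C = 1779 - 1727 = 52)
C + 2716 = 52 + 2716 = 2768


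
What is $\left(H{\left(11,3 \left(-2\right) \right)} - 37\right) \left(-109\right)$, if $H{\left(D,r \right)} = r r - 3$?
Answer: $436$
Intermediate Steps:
$H{\left(D,r \right)} = -3 + r^{2}$ ($H{\left(D,r \right)} = r^{2} - 3 = -3 + r^{2}$)
$\left(H{\left(11,3 \left(-2\right) \right)} - 37\right) \left(-109\right) = \left(\left(-3 + \left(3 \left(-2\right)\right)^{2}\right) - 37\right) \left(-109\right) = \left(\left(-3 + \left(-6\right)^{2}\right) - 37\right) \left(-109\right) = \left(\left(-3 + 36\right) - 37\right) \left(-109\right) = \left(33 - 37\right) \left(-109\right) = \left(-4\right) \left(-109\right) = 436$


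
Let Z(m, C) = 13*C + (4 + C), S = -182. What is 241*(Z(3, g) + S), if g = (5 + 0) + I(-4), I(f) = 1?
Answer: -22654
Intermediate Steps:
g = 6 (g = (5 + 0) + 1 = 5 + 1 = 6)
Z(m, C) = 4 + 14*C
241*(Z(3, g) + S) = 241*((4 + 14*6) - 182) = 241*((4 + 84) - 182) = 241*(88 - 182) = 241*(-94) = -22654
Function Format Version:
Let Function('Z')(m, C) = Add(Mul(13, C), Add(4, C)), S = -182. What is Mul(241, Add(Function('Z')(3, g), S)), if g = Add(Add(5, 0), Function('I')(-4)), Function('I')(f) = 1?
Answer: -22654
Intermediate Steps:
g = 6 (g = Add(Add(5, 0), 1) = Add(5, 1) = 6)
Function('Z')(m, C) = Add(4, Mul(14, C))
Mul(241, Add(Function('Z')(3, g), S)) = Mul(241, Add(Add(4, Mul(14, 6)), -182)) = Mul(241, Add(Add(4, 84), -182)) = Mul(241, Add(88, -182)) = Mul(241, -94) = -22654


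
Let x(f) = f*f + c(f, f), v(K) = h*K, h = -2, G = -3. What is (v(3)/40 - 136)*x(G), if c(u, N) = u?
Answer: -8169/10 ≈ -816.90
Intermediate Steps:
v(K) = -2*K
x(f) = f + f**2 (x(f) = f*f + f = f**2 + f = f + f**2)
(v(3)/40 - 136)*x(G) = (-2*3/40 - 136)*(-3*(1 - 3)) = (-6*1/40 - 136)*(-3*(-2)) = (-3/20 - 136)*6 = -2723/20*6 = -8169/10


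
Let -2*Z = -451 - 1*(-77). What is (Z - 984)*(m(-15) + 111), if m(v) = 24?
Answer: -107595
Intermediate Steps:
Z = 187 (Z = -(-451 - 1*(-77))/2 = -(-451 + 77)/2 = -1/2*(-374) = 187)
(Z - 984)*(m(-15) + 111) = (187 - 984)*(24 + 111) = -797*135 = -107595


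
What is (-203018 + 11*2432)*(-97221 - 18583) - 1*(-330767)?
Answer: 20412638631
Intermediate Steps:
(-203018 + 11*2432)*(-97221 - 18583) - 1*(-330767) = (-203018 + 26752)*(-115804) + 330767 = -176266*(-115804) + 330767 = 20412307864 + 330767 = 20412638631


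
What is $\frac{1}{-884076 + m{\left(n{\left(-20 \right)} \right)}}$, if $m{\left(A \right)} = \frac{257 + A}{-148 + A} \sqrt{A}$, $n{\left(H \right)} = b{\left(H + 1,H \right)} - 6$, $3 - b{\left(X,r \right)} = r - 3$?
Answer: $- \frac{3621175296}{3201394170602851} + \frac{17728 \sqrt{5}}{3201394170602851} \approx -1.1311 \cdot 10^{-6}$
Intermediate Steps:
$b{\left(X,r \right)} = 6 - r$ ($b{\left(X,r \right)} = 3 - \left(r - 3\right) = 3 - \left(-3 + r\right) = 6 - r$)
$n{\left(H \right)} = - H$ ($n{\left(H \right)} = \left(6 - H\right) - 6 = - H$)
$m{\left(A \right)} = \frac{\sqrt{A} \left(257 + A\right)}{-148 + A}$ ($m{\left(A \right)} = \frac{257 + A}{-148 + A} \sqrt{A} = \frac{\sqrt{A} \left(257 + A\right)}{-148 + A}$)
$\frac{1}{-884076 + m{\left(n{\left(-20 \right)} \right)}} = \frac{1}{-884076 + \frac{\sqrt{\left(-1\right) \left(-20\right)} \left(257 - -20\right)}{-148 - -20}} = \frac{1}{-884076 + \frac{\sqrt{20} \left(257 + 20\right)}{-148 + 20}} = \frac{1}{-884076 + 2 \sqrt{5} \frac{1}{-128} \cdot 277} = \frac{1}{-884076 + 2 \sqrt{5} \left(- \frac{1}{128}\right) 277} = \frac{1}{-884076 - \frac{277 \sqrt{5}}{64}}$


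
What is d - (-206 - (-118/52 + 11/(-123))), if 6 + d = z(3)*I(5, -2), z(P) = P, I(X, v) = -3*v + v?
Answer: 670433/3198 ≈ 209.64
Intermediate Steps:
I(X, v) = -2*v
d = 6 (d = -6 + 3*(-2*(-2)) = -6 + 3*4 = -6 + 12 = 6)
d - (-206 - (-118/52 + 11/(-123))) = 6 - (-206 - (-118/52 + 11/(-123))) = 6 - (-206 - (-118*1/52 + 11*(-1/123))) = 6 - (-206 - (-59/26 - 11/123)) = 6 - (-206 - 1*(-7543/3198)) = 6 - (-206 + 7543/3198) = 6 - 1*(-651245/3198) = 6 + 651245/3198 = 670433/3198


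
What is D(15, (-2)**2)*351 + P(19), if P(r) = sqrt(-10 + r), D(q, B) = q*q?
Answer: 78978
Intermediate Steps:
D(q, B) = q**2
D(15, (-2)**2)*351 + P(19) = 15**2*351 + sqrt(-10 + 19) = 225*351 + sqrt(9) = 78975 + 3 = 78978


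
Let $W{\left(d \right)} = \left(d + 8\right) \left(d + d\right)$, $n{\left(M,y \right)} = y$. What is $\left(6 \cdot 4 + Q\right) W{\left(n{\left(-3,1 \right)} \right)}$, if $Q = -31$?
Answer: $-126$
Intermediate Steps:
$W{\left(d \right)} = 2 d \left(8 + d\right)$ ($W{\left(d \right)} = \left(8 + d\right) 2 d = 2 d \left(8 + d\right)$)
$\left(6 \cdot 4 + Q\right) W{\left(n{\left(-3,1 \right)} \right)} = \left(6 \cdot 4 - 31\right) 2 \cdot 1 \left(8 + 1\right) = \left(24 - 31\right) 2 \cdot 1 \cdot 9 = \left(-7\right) 18 = -126$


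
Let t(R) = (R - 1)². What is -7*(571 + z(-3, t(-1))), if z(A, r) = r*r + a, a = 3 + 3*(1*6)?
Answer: -4256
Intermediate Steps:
a = 21 (a = 3 + 3*6 = 3 + 18 = 21)
t(R) = (-1 + R)²
z(A, r) = 21 + r² (z(A, r) = r*r + 21 = r² + 21 = 21 + r²)
-7*(571 + z(-3, t(-1))) = -7*(571 + (21 + ((-1 - 1)²)²)) = -7*(571 + (21 + ((-2)²)²)) = -7*(571 + (21 + 4²)) = -7*(571 + (21 + 16)) = -7*(571 + 37) = -7*608 = -4256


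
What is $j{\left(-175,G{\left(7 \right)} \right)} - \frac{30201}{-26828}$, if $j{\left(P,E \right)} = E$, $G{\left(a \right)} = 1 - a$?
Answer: $- \frac{130767}{26828} \approx -4.8743$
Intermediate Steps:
$j{\left(-175,G{\left(7 \right)} \right)} - \frac{30201}{-26828} = \left(1 - 7\right) - \frac{30201}{-26828} = \left(1 - 7\right) - - \frac{30201}{26828} = -6 + \frac{30201}{26828} = - \frac{130767}{26828}$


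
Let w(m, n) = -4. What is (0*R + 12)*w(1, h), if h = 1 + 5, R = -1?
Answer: -48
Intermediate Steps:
h = 6
(0*R + 12)*w(1, h) = (0*(-1) + 12)*(-4) = (0 + 12)*(-4) = 12*(-4) = -48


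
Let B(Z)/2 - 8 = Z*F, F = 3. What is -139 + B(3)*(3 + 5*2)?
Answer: 303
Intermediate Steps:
B(Z) = 16 + 6*Z (B(Z) = 16 + 2*(Z*3) = 16 + 2*(3*Z) = 16 + 6*Z)
-139 + B(3)*(3 + 5*2) = -139 + (16 + 6*3)*(3 + 5*2) = -139 + (16 + 18)*(3 + 10) = -139 + 34*13 = -139 + 442 = 303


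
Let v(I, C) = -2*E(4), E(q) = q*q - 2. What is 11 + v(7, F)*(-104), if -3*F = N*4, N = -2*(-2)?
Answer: 2923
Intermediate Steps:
N = 4
F = -16/3 (F = -4*4/3 = -⅓*16 = -16/3 ≈ -5.3333)
E(q) = -2 + q² (E(q) = q² - 2 = -2 + q²)
v(I, C) = -28 (v(I, C) = -2*(-2 + 4²) = -2*(-2 + 16) = -2*14 = -28)
11 + v(7, F)*(-104) = 11 - 28*(-104) = 11 + 2912 = 2923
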